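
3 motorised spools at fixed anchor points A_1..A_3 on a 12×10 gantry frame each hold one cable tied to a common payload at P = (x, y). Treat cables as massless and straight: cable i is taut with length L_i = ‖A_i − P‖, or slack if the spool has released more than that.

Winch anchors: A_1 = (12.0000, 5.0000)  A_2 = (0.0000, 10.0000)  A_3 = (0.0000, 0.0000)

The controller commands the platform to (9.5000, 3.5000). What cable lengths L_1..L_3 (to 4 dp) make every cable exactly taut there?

(2.9155, 11.5109, 10.1242)

L_1: Δ = A_1−P = (2.5000, 1.5000) → ‖Δ‖ = √8.5000 = 2.9155
L_2: Δ = A_2−P = (-9.5000, 6.5000) → ‖Δ‖ = √132.5000 = 11.5109
L_3: Δ = A_3−P = (-9.5000, -3.5000) → ‖Δ‖ = √102.5000 = 10.1242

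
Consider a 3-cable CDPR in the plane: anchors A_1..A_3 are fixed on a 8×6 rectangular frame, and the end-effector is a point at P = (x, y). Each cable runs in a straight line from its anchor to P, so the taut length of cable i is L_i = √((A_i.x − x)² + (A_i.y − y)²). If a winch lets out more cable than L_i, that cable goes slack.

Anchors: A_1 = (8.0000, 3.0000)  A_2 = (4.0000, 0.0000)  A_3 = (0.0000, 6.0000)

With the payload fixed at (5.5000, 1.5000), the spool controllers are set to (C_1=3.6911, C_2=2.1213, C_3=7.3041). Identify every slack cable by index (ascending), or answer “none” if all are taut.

cable 1: √((2.5000)²+(1.5000)²)=2.9155, C_1=3.6911: slack
cable 2: √((-1.5000)²+(-1.5000)²)=2.1213, C_2=2.1213: taut
cable 3: √((-5.5000)²+(4.5000)²)=7.1063, C_3=7.3041: slack

1, 3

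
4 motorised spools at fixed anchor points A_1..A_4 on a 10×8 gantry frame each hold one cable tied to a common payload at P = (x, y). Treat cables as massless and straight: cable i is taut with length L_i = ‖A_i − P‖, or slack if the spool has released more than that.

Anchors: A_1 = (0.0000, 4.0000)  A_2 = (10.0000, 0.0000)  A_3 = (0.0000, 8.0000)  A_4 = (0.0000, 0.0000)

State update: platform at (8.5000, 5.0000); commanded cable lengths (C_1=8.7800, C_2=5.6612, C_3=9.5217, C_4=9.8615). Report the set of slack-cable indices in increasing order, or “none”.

1, 2, 3

cable 1: √((-8.5000)²+(-1.0000)²)=8.5586, C_1=8.7800: slack
cable 2: √((1.5000)²+(-5.0000)²)=5.2202, C_2=5.6612: slack
cable 3: √((-8.5000)²+(3.0000)²)=9.0139, C_3=9.5217: slack
cable 4: √((-8.5000)²+(-5.0000)²)=9.8615, C_4=9.8615: taut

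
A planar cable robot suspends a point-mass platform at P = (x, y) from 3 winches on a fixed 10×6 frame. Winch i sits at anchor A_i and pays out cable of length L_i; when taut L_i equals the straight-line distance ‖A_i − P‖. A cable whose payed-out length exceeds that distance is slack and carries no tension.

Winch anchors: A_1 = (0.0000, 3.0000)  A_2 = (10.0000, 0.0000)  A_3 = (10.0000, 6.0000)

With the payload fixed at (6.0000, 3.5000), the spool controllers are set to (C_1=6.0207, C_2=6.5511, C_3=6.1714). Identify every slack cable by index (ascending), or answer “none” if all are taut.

cable 1: √((-6.0000)²+(-0.5000)²)=6.0208, C_1=6.0207: taut
cable 2: √((4.0000)²+(-3.5000)²)=5.3151, C_2=6.5511: slack
cable 3: √((4.0000)²+(2.5000)²)=4.7170, C_3=6.1714: slack

2, 3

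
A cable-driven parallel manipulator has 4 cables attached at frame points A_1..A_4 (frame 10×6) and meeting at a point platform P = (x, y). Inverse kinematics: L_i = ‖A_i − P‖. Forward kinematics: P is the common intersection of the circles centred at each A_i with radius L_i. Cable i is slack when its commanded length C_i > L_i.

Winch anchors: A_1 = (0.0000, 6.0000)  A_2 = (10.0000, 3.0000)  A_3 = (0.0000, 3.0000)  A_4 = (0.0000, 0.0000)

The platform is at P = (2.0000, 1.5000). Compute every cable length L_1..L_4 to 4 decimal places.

(4.9244, 8.1394, 2.5000, 2.5000)

L_1 = √((0.0000−2.0000)² + (6.0000−1.5000)²) = 4.9244
L_2 = √((10.0000−2.0000)² + (3.0000−1.5000)²) = 8.1394
L_3 = √((0.0000−2.0000)² + (3.0000−1.5000)²) = 2.5000
L_4 = √((0.0000−2.0000)² + (0.0000−1.5000)²) = 2.5000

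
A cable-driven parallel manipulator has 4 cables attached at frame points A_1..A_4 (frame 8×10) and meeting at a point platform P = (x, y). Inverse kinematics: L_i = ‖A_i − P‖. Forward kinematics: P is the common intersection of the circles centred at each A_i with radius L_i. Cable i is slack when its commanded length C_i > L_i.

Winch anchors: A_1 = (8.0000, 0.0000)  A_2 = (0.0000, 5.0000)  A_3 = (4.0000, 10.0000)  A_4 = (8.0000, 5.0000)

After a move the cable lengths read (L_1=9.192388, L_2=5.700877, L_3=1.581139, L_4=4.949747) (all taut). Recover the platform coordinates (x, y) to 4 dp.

(4.5000, 8.5000)

each cable: (A_i−P)·(A_i−P) = L_i²; let c_i = ‖A_i‖²−L_i²
c_1 = 64.0000+0.0000−84.5000 = -20.5000
row 1: 16.0000x − 10.0000y = -13.0000  (c_2=-7.5000)
row 2: 8.0000x − 20.0000y = -134.0000  (c_3=113.5000)
row 3: 0.0000x − 10.0000y = -85.0000  (c_4=64.5000)
Cramer on rows 1–2 → x = 4.5000, y = 8.5000
check cable 4: ‖A_4−P‖² = 24.5000 ≈ L_4² = 24.5000 ✓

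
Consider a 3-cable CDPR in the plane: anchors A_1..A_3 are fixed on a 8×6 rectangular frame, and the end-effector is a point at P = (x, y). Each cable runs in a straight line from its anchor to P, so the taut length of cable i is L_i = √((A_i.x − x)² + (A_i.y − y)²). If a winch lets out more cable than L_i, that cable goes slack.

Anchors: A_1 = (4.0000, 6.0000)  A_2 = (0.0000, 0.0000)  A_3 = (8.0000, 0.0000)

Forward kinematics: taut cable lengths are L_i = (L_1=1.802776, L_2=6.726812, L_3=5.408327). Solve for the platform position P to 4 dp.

circle eqns → linear via eq_j − eq_1; set k_j = A_j·A_j − L_j²
k_1 = 16.0000+36.0000−3.2500 = 48.7500
8.0000·x + 12.0000·y = k_1−k_2 = 94.0000
-8.0000·x + 12.0000·y = k_1−k_3 = 14.0000
solve first two rows → x=5.0000, y=4.5000

(5.0000, 4.5000)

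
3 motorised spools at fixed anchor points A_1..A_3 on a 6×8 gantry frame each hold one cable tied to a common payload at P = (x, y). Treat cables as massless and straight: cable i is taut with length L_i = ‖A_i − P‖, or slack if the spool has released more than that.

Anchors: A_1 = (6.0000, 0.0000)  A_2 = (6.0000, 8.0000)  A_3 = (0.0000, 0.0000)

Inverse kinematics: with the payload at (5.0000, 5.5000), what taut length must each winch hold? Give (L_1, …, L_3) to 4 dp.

cable 1: Δx=1.0000, Δy=-5.5000; L_1 = √(Δx²+Δy²) = 5.5902
cable 2: Δx=1.0000, Δy=2.5000; L_2 = √(Δx²+Δy²) = 2.6926
cable 3: Δx=-5.0000, Δy=-5.5000; L_3 = √(Δx²+Δy²) = 7.4330

(5.5902, 2.6926, 7.4330)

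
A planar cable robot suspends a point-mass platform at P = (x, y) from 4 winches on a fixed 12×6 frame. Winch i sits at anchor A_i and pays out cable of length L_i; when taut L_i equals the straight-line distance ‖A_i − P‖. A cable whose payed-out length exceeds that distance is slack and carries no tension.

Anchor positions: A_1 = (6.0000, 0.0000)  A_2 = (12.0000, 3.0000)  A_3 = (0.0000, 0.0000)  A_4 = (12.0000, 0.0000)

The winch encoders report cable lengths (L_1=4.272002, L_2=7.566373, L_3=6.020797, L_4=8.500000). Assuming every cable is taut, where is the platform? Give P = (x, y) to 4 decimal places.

(4.5000, 4.0000)

circle eqns → linear via eq_j − eq_1; set c_j = A_j·A_j − L_j²
c_1 = 36.0000+0.0000−18.2500 = 17.7500
-12.0000·x − 6.0000·y = c_1−c_2 = -78.0000
12.0000·x + 0.0000·y = c_1−c_3 = 54.0000
-12.0000·x + 0.0000·y = c_1−c_4 = -54.0000
solve first two rows → x=4.5000, y=4.0000
check cable 4: ‖A_4−P‖² = 72.2500 ≈ L_4² = 72.2500 ✓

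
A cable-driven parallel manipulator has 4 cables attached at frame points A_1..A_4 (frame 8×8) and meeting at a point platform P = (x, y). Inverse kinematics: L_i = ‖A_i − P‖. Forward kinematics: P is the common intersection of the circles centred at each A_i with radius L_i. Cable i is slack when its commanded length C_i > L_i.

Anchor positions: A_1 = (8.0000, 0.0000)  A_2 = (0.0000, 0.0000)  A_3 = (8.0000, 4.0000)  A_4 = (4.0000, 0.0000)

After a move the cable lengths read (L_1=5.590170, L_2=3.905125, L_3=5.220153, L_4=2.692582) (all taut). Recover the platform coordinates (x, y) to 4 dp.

(3.0000, 2.5000)

circle eqns → linear via eq_j − eq_1; set q_j = A_j·A_j − L_j²
q_1 = 64.0000+0.0000−31.2500 = 32.7500
16.0000·x + 0.0000·y = q_1−q_2 = 48.0000
0.0000·x − 8.0000·y = q_1−q_3 = -20.0000
8.0000·x + 0.0000·y = q_1−q_4 = 24.0000
solve first two rows → x=3.0000, y=2.5000
check cable 4: ‖A_4−P‖² = 7.2500 ≈ L_4² = 7.2500 ✓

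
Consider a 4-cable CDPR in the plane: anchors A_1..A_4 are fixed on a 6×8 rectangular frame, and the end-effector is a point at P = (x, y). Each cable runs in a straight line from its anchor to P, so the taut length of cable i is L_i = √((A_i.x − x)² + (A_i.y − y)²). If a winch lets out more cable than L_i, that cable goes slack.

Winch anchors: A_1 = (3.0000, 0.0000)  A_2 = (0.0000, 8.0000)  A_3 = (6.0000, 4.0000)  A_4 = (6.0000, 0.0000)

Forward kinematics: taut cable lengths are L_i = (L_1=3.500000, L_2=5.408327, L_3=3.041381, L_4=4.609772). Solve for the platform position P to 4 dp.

(3.0000, 3.5000)

circle eqns → linear via eq_j − eq_1; set q_j = A_j·A_j − L_j²
q_1 = 9.0000+0.0000−12.2500 = -3.2500
6.0000·x − 16.0000·y = q_1−q_2 = -38.0000
-6.0000·x − 8.0000·y = q_1−q_3 = -46.0000
-6.0000·x + 0.0000·y = q_1−q_4 = -18.0000
solve first two rows → x=3.0000, y=3.5000
check cable 4: ‖A_4−P‖² = 21.2500 ≈ L_4² = 21.2500 ✓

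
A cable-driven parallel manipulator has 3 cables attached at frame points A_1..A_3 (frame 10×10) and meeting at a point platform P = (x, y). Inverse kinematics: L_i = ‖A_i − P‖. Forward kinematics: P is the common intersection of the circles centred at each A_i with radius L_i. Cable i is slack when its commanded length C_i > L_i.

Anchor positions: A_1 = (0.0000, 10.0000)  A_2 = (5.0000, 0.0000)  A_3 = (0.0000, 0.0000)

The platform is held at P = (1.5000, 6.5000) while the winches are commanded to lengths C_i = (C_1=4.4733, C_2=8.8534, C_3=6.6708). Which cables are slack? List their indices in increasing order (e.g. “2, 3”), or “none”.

cable 1: √((-1.5000)²+(3.5000)²)=3.8079, C_1=4.4733: slack
cable 2: √((3.5000)²+(-6.5000)²)=7.3824, C_2=8.8534: slack
cable 3: √((-1.5000)²+(-6.5000)²)=6.6708, C_3=6.6708: taut

1, 2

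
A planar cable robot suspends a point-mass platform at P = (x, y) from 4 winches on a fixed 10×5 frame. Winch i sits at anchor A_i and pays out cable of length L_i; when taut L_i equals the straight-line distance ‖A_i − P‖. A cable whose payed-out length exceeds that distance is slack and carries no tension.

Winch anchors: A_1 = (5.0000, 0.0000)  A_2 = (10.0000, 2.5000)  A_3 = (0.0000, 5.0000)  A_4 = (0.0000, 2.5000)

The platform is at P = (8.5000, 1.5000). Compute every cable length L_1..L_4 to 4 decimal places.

cable 1: Δx=-3.5000, Δy=-1.5000; L_1 = √(Δx²+Δy²) = 3.8079
cable 2: Δx=1.5000, Δy=1.0000; L_2 = √(Δx²+Δy²) = 1.8028
cable 3: Δx=-8.5000, Δy=3.5000; L_3 = √(Δx²+Δy²) = 9.1924
cable 4: Δx=-8.5000, Δy=1.0000; L_4 = √(Δx²+Δy²) = 8.5586

(3.8079, 1.8028, 9.1924, 8.5586)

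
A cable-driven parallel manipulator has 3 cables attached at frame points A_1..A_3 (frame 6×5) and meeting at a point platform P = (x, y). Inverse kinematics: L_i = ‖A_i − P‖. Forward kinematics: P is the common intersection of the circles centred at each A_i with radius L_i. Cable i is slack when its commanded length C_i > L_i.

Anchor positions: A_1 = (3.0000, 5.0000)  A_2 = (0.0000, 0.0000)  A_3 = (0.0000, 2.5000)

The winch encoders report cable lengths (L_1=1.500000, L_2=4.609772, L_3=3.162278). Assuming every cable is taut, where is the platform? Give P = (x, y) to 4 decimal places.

(3.0000, 3.5000)

expand ‖A_i−P‖²=L_i² and subtract eq 1 (k_i ≔ ‖A_i‖²−L_i²)
k_1 = 9.0000+25.0000−2.2500 = 31.7500
eq1−eq2 → [6.0000  10.0000]·P = 53.0000
eq1−eq3 → [6.0000  5.0000]·P = 35.5000
2×2 solve → P = (3.0000, 3.5000)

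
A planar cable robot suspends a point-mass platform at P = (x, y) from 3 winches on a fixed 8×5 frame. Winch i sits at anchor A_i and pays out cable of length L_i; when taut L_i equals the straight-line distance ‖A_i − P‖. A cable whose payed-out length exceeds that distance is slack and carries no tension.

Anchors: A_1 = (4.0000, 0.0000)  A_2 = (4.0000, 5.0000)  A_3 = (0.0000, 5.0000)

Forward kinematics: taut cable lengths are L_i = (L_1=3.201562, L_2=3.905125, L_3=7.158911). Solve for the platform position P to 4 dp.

(6.5000, 2.0000)

each cable: (A_i−P)·(A_i−P) = L_i²; let c_i = ‖A_i‖²−L_i²
c_1 = 16.0000+0.0000−10.2500 = 5.7500
row 1: 0.0000x − 10.0000y = -20.0000  (c_2=25.7500)
row 2: 8.0000x − 10.0000y = 32.0000  (c_3=-26.2500)
Cramer on rows 1–2 → x = 6.5000, y = 2.0000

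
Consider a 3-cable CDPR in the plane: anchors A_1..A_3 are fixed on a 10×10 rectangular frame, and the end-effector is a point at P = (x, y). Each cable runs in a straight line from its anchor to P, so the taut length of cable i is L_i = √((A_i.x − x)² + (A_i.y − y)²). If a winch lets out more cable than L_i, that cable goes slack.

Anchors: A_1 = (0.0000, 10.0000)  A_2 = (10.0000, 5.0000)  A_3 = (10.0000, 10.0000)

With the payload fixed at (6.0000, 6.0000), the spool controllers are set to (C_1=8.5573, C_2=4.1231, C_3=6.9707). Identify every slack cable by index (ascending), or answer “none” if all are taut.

cable 1: L_1 = ‖A_1−P‖ = 7.2111;  C_1 = 8.5573 → slack
cable 2: L_2 = ‖A_2−P‖ = 4.1231;  C_2 = 4.1231 → taut
cable 3: L_3 = ‖A_3−P‖ = 5.6569;  C_3 = 6.9707 → slack

1, 3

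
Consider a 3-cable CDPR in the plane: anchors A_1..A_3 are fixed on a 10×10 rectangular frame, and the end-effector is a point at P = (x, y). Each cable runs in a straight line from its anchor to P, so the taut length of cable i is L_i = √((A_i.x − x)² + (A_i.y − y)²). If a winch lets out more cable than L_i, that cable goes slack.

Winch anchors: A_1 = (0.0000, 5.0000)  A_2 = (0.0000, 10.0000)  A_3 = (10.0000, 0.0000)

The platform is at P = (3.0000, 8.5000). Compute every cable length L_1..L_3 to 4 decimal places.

cable 1: Δx=-3.0000, Δy=-3.5000; L_1 = √(Δx²+Δy²) = 4.6098
cable 2: Δx=-3.0000, Δy=1.5000; L_2 = √(Δx²+Δy²) = 3.3541
cable 3: Δx=7.0000, Δy=-8.5000; L_3 = √(Δx²+Δy²) = 11.0114

(4.6098, 3.3541, 11.0114)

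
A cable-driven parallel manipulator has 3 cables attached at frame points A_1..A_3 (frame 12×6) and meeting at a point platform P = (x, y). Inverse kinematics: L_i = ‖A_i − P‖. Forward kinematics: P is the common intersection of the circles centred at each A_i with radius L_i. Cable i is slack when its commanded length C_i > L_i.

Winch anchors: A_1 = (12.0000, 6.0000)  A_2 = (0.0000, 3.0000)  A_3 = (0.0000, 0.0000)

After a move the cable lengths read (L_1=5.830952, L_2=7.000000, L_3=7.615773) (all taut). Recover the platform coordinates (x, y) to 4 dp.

circle eqns → linear via eq_j − eq_1; set c_j = A_j·A_j − L_j²
c_1 = 144.0000+36.0000−34.0000 = 146.0000
24.0000·x + 6.0000·y = c_1−c_2 = 186.0000
24.0000·x + 12.0000·y = c_1−c_3 = 204.0000
solve first two rows → x=7.0000, y=3.0000

(7.0000, 3.0000)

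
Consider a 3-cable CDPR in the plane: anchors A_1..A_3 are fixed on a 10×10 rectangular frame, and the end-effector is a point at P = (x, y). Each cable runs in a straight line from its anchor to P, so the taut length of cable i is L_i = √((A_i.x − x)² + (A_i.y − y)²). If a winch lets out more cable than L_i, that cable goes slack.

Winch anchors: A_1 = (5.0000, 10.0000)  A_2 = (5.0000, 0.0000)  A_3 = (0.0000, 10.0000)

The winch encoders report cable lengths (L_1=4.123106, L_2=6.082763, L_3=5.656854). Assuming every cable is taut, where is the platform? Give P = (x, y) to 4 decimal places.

expand ‖A_i−P‖²=L_i² and subtract eq 1 (k_i ≔ ‖A_i‖²−L_i²)
k_1 = 25.0000+100.0000−17.0000 = 108.0000
eq1−eq2 → [0.0000  20.0000]·P = 120.0000
eq1−eq3 → [10.0000  0.0000]·P = 40.0000
2×2 solve → P = (4.0000, 6.0000)

(4.0000, 6.0000)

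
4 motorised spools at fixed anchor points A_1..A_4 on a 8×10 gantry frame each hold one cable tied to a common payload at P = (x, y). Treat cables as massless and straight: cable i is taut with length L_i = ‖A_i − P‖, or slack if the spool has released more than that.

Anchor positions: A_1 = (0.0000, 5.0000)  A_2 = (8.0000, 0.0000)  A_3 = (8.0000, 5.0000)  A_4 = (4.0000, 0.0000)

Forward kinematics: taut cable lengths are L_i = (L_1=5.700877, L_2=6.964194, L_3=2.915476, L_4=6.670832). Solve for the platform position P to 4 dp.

(5.5000, 6.5000)

each cable: (A_i−P)·(A_i−P) = L_i²; let c_i = ‖A_i‖²−L_i²
c_1 = 0.0000+25.0000−32.5000 = -7.5000
row 1: -16.0000x + 10.0000y = -23.0000  (c_2=15.5000)
row 2: -16.0000x + 0.0000y = -88.0000  (c_3=80.5000)
row 3: -8.0000x + 10.0000y = 21.0000  (c_4=-28.5000)
Cramer on rows 1–2 → x = 5.5000, y = 6.5000
check cable 4: ‖A_4−P‖² = 44.5000 ≈ L_4² = 44.5000 ✓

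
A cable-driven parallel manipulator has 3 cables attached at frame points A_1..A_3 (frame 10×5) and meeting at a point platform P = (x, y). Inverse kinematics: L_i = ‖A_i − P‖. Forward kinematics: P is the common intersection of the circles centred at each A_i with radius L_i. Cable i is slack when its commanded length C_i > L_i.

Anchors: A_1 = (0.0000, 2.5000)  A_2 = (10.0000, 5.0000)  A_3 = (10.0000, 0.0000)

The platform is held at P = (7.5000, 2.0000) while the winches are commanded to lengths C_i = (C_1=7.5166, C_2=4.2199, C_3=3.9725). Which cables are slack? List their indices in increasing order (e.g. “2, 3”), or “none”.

2, 3

cable 1: √((-7.5000)²+(0.5000)²)=7.5166, C_1=7.5166: taut
cable 2: √((2.5000)²+(3.0000)²)=3.9051, C_2=4.2199: slack
cable 3: √((2.5000)²+(-2.0000)²)=3.2016, C_3=3.9725: slack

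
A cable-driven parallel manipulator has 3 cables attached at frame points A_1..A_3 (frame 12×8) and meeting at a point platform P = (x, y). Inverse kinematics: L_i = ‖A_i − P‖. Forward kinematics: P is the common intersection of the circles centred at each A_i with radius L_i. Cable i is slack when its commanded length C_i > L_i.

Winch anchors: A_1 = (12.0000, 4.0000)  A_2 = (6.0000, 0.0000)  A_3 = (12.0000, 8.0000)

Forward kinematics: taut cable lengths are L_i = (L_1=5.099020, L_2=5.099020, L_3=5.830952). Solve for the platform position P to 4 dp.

circle eqns → linear via eq_j − eq_1; set q_j = A_j·A_j − L_j²
q_1 = 144.0000+16.0000−26.0000 = 134.0000
12.0000·x + 8.0000·y = q_1−q_2 = 124.0000
0.0000·x − 8.0000·y = q_1−q_3 = -40.0000
solve first two rows → x=7.0000, y=5.0000

(7.0000, 5.0000)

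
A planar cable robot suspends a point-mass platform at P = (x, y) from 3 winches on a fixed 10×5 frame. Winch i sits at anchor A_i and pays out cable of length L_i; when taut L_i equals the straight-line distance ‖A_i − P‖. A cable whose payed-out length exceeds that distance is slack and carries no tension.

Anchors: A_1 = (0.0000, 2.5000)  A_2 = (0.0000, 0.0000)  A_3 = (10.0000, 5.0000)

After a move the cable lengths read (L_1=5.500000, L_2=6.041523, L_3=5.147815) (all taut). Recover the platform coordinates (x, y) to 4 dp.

each cable: (A_i−P)·(A_i−P) = L_i²; let c_i = ‖A_i‖²−L_i²
c_1 = 0.0000+6.2500−30.2500 = -24.0000
row 1: 0.0000x + 5.0000y = 12.5000  (c_2=-36.5000)
row 2: -20.0000x − 5.0000y = -122.5000  (c_3=98.5000)
Cramer on rows 1–2 → x = 5.5000, y = 2.5000

(5.5000, 2.5000)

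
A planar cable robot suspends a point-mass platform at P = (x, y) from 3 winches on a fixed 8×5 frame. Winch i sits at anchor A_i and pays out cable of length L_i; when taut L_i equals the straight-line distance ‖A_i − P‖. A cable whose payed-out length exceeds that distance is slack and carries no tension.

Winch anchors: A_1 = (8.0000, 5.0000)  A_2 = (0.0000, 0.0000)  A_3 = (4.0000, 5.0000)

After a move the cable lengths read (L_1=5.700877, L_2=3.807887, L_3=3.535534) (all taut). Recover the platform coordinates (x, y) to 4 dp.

(3.5000, 1.5000)

expand ‖A_i−P‖²=L_i² and subtract eq 1 (q_i ≔ ‖A_i‖²−L_i²)
q_1 = 64.0000+25.0000−32.5000 = 56.5000
eq1−eq2 → [16.0000  10.0000]·P = 71.0000
eq1−eq3 → [8.0000  0.0000]·P = 28.0000
2×2 solve → P = (3.5000, 1.5000)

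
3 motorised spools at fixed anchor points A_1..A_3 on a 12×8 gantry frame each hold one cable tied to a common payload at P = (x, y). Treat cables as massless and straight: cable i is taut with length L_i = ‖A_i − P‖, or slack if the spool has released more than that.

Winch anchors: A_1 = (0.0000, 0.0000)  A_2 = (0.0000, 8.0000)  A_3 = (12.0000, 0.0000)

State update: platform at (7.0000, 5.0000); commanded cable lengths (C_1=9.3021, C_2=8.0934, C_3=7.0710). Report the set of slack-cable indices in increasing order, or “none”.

1, 2

i=1: geometric 8.6023 vs commanded 9.3021 ⇒ slack
i=2: geometric 7.6158 vs commanded 8.0934 ⇒ slack
i=3: geometric 7.0711 vs commanded 7.0710 ⇒ taut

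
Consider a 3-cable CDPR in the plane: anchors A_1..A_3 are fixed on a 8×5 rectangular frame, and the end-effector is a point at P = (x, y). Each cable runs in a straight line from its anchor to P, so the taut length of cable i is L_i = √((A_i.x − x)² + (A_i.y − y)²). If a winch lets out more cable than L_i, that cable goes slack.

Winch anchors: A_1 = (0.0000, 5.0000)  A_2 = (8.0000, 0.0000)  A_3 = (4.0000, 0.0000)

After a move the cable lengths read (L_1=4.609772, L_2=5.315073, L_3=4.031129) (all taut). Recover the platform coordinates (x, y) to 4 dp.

(4.5000, 4.0000)

circle eqns → linear via eq_j − eq_1; set k_j = A_j·A_j − L_j²
k_1 = 0.0000+25.0000−21.2500 = 3.7500
-16.0000·x + 10.0000·y = k_1−k_2 = -32.0000
-8.0000·x + 10.0000·y = k_1−k_3 = 4.0000
solve first two rows → x=4.5000, y=4.0000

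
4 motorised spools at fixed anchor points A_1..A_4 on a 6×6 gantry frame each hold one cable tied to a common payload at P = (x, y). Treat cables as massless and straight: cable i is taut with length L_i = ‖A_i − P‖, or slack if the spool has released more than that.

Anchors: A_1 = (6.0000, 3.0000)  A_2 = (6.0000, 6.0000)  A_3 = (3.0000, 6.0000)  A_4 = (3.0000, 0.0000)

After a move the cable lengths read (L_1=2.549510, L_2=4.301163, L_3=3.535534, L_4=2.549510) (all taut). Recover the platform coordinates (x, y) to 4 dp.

(3.5000, 2.5000)

circle eqns → linear via eq_j − eq_1; set q_j = A_j·A_j − L_j²
q_1 = 36.0000+9.0000−6.5000 = 38.5000
0.0000·x − 6.0000·y = q_1−q_2 = -15.0000
6.0000·x − 6.0000·y = q_1−q_3 = 6.0000
6.0000·x + 6.0000·y = q_1−q_4 = 36.0000
solve first two rows → x=3.5000, y=2.5000
check cable 4: ‖A_4−P‖² = 6.5000 ≈ L_4² = 6.5000 ✓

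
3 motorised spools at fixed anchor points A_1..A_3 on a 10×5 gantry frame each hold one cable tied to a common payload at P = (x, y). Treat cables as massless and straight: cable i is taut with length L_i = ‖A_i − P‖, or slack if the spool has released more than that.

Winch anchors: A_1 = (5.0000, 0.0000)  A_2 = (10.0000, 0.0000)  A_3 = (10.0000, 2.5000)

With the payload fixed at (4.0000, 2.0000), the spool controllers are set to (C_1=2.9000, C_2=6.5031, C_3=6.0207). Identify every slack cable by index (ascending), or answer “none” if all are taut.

1, 2

cable 1: L_1 = ‖A_1−P‖ = 2.2361;  C_1 = 2.9000 → slack
cable 2: L_2 = ‖A_2−P‖ = 6.3246;  C_2 = 6.5031 → slack
cable 3: L_3 = ‖A_3−P‖ = 6.0208;  C_3 = 6.0207 → taut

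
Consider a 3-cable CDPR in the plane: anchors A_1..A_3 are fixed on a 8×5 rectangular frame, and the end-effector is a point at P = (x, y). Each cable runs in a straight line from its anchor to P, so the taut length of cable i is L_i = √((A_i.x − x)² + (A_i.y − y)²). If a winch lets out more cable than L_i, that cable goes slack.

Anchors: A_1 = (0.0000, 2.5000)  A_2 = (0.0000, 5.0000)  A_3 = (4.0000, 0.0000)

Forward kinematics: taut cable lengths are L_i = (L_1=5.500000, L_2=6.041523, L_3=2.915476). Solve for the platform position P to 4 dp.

(5.5000, 2.5000)

expand ‖A_i−P‖²=L_i² and subtract eq 1 (c_i ≔ ‖A_i‖²−L_i²)
c_1 = 0.0000+6.2500−30.2500 = -24.0000
eq1−eq2 → [0.0000  -5.0000]·P = -12.5000
eq1−eq3 → [-8.0000  5.0000]·P = -31.5000
2×2 solve → P = (5.5000, 2.5000)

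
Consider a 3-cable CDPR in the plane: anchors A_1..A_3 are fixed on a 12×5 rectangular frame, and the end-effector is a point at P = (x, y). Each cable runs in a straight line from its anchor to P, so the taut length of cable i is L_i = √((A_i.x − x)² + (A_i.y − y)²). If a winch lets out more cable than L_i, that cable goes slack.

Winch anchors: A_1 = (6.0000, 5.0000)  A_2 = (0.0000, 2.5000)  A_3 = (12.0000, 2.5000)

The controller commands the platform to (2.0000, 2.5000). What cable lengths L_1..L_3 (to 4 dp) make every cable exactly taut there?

cable 1: Δx=4.0000, Δy=2.5000; L_1 = √(Δx²+Δy²) = 4.7170
cable 2: Δx=-2.0000, Δy=0.0000; L_2 = √(Δx²+Δy²) = 2.0000
cable 3: Δx=10.0000, Δy=0.0000; L_3 = √(Δx²+Δy²) = 10.0000

(4.7170, 2.0000, 10.0000)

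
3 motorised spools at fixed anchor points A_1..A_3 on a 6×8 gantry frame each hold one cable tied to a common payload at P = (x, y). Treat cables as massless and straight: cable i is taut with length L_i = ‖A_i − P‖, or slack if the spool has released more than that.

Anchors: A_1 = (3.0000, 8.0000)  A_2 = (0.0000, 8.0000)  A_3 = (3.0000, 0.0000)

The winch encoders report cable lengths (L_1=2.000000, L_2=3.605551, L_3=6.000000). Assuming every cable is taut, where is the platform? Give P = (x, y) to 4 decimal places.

(3.0000, 6.0000)

circle eqns → linear via eq_j − eq_1; set c_j = A_j·A_j − L_j²
c_1 = 9.0000+64.0000−4.0000 = 69.0000
6.0000·x + 0.0000·y = c_1−c_2 = 18.0000
0.0000·x + 16.0000·y = c_1−c_3 = 96.0000
solve first two rows → x=3.0000, y=6.0000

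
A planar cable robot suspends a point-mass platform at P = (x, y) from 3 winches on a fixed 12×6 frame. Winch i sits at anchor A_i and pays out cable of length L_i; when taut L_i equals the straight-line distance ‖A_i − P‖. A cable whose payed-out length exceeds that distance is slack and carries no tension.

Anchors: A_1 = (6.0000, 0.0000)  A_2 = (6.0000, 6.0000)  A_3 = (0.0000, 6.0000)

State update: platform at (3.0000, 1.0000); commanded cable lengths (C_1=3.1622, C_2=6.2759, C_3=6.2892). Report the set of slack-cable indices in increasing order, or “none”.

2, 3

i=1: geometric 3.1623 vs commanded 3.1622 ⇒ taut
i=2: geometric 5.8310 vs commanded 6.2759 ⇒ slack
i=3: geometric 5.8310 vs commanded 6.2892 ⇒ slack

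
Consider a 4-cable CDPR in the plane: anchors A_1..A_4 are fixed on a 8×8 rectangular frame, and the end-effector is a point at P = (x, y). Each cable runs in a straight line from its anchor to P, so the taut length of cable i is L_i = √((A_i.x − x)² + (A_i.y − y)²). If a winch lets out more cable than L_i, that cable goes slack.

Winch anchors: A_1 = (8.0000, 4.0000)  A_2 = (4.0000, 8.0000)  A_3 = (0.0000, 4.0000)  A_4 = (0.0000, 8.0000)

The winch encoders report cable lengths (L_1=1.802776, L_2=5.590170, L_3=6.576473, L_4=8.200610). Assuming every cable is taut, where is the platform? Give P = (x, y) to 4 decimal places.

(6.5000, 3.0000)

expand ‖A_i−P‖²=L_i² and subtract eq 1 (k_i ≔ ‖A_i‖²−L_i²)
k_1 = 64.0000+16.0000−3.2500 = 76.7500
eq1−eq2 → [8.0000  -8.0000]·P = 28.0000
eq1−eq3 → [16.0000  0.0000]·P = 104.0000
eq1−eq4 → [16.0000  -8.0000]·P = 80.0000
2×2 solve → P = (6.5000, 3.0000)
check cable 4: ‖A_4−P‖² = 67.2500 ≈ L_4² = 67.2500 ✓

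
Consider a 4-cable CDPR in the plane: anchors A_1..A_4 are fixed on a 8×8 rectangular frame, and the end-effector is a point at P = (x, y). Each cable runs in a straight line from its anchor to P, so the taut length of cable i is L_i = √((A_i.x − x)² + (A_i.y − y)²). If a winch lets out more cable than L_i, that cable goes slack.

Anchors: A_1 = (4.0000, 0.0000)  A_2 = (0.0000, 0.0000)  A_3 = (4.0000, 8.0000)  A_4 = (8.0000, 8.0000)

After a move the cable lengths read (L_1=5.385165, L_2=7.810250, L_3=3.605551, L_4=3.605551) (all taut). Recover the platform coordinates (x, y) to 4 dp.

expand ‖A_i−P‖²=L_i² and subtract eq 1 (k_i ≔ ‖A_i‖²−L_i²)
k_1 = 16.0000+0.0000−29.0000 = -13.0000
eq1−eq2 → [8.0000  0.0000]·P = 48.0000
eq1−eq3 → [0.0000  -16.0000]·P = -80.0000
eq1−eq4 → [-8.0000  -16.0000]·P = -128.0000
2×2 solve → P = (6.0000, 5.0000)
check cable 4: ‖A_4−P‖² = 13.0000 ≈ L_4² = 13.0000 ✓

(6.0000, 5.0000)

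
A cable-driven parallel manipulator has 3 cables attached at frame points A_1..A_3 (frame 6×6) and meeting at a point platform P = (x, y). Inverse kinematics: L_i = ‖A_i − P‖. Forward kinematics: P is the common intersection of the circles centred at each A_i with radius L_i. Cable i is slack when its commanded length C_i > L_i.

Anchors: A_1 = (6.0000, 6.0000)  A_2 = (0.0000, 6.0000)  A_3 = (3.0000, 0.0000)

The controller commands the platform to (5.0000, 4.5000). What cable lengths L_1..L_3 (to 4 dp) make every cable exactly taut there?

cable 1: Δx=1.0000, Δy=1.5000; L_1 = √(Δx²+Δy²) = 1.8028
cable 2: Δx=-5.0000, Δy=1.5000; L_2 = √(Δx²+Δy²) = 5.2202
cable 3: Δx=-2.0000, Δy=-4.5000; L_3 = √(Δx²+Δy²) = 4.9244

(1.8028, 5.2202, 4.9244)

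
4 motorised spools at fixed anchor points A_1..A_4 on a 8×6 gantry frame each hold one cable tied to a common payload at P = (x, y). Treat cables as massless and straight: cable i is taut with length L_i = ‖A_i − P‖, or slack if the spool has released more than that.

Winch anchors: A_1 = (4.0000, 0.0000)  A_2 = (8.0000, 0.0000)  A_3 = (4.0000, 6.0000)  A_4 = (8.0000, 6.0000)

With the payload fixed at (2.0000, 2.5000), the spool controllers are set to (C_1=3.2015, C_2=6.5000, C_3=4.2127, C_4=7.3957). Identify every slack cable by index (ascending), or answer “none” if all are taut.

cable 1: √((2.0000)²+(-2.5000)²)=3.2016, C_1=3.2015: taut
cable 2: √((6.0000)²+(-2.5000)²)=6.5000, C_2=6.5000: taut
cable 3: √((2.0000)²+(3.5000)²)=4.0311, C_3=4.2127: slack
cable 4: √((6.0000)²+(3.5000)²)=6.9462, C_4=7.3957: slack

3, 4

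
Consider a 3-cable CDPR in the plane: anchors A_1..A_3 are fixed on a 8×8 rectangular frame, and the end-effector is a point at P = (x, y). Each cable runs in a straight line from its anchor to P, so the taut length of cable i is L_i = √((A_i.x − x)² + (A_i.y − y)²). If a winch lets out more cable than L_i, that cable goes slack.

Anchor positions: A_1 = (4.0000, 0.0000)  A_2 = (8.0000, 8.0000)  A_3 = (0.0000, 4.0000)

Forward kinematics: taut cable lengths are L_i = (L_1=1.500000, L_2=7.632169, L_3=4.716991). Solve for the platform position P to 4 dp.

(4.0000, 1.5000)

expand ‖A_i−P‖²=L_i² and subtract eq 1 (c_i ≔ ‖A_i‖²−L_i²)
c_1 = 16.0000+0.0000−2.2500 = 13.7500
eq1−eq2 → [-8.0000  -16.0000]·P = -56.0000
eq1−eq3 → [8.0000  -8.0000]·P = 20.0000
2×2 solve → P = (4.0000, 1.5000)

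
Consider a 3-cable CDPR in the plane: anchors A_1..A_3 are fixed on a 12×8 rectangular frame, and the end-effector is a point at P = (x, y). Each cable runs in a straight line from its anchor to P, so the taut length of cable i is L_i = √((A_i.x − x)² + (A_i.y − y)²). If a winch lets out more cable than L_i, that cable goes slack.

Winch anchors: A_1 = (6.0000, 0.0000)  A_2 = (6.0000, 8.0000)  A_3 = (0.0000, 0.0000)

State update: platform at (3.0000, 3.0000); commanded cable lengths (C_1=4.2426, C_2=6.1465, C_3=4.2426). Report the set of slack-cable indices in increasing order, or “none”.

2

cable 1: √((3.0000)²+(-3.0000)²)=4.2426, C_1=4.2426: taut
cable 2: √((3.0000)²+(5.0000)²)=5.8310, C_2=6.1465: slack
cable 3: √((-3.0000)²+(-3.0000)²)=4.2426, C_3=4.2426: taut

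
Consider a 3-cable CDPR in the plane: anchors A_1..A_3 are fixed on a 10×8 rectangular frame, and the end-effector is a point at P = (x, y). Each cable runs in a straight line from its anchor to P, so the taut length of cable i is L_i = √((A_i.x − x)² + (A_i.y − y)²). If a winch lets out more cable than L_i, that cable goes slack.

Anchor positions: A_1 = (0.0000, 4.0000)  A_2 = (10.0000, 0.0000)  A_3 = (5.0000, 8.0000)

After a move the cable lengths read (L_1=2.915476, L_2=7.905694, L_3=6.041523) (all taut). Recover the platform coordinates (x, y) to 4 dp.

each cable: (A_i−P)·(A_i−P) = L_i²; let c_i = ‖A_i‖²−L_i²
c_1 = 0.0000+16.0000−8.5000 = 7.5000
row 1: -20.0000x + 8.0000y = -30.0000  (c_2=37.5000)
row 2: -10.0000x − 8.0000y = -45.0000  (c_3=52.5000)
Cramer on rows 1–2 → x = 2.5000, y = 2.5000

(2.5000, 2.5000)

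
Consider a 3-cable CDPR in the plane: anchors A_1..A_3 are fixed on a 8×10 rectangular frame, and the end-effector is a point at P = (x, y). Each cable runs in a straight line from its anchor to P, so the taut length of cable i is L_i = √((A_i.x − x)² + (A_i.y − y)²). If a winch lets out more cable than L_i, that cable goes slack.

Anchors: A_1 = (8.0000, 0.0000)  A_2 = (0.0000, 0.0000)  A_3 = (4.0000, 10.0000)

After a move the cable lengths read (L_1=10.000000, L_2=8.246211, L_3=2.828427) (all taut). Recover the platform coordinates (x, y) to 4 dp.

(2.0000, 8.0000)

each cable: (A_i−P)·(A_i−P) = L_i²; let k_i = ‖A_i‖²−L_i²
k_1 = 64.0000+0.0000−100.0000 = -36.0000
row 1: 16.0000x + 0.0000y = 32.0000  (k_2=-68.0000)
row 2: 8.0000x − 20.0000y = -144.0000  (k_3=108.0000)
Cramer on rows 1–2 → x = 2.0000, y = 8.0000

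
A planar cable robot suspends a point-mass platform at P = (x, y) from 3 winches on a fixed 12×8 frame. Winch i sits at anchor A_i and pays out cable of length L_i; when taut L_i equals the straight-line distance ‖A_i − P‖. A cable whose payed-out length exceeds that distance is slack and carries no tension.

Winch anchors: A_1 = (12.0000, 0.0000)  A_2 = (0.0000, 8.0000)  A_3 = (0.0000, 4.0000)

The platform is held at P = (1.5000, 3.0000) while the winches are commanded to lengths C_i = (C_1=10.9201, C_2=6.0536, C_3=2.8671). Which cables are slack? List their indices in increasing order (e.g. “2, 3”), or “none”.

cable 1: √((10.5000)²+(-3.0000)²)=10.9202, C_1=10.9201: taut
cable 2: √((-1.5000)²+(5.0000)²)=5.2202, C_2=6.0536: slack
cable 3: √((-1.5000)²+(1.0000)²)=1.8028, C_3=2.8671: slack

2, 3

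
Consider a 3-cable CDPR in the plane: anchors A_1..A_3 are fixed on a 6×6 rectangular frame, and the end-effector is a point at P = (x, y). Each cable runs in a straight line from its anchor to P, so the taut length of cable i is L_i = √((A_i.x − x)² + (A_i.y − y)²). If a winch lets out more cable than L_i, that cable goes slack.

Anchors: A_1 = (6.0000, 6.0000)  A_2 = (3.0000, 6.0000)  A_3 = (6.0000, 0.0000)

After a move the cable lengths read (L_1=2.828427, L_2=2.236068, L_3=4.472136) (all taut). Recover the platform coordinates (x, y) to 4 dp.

each cable: (A_i−P)·(A_i−P) = L_i²; let q_i = ‖A_i‖²−L_i²
q_1 = 36.0000+36.0000−8.0000 = 64.0000
row 1: 6.0000x + 0.0000y = 24.0000  (q_2=40.0000)
row 2: 0.0000x + 12.0000y = 48.0000  (q_3=16.0000)
Cramer on rows 1–2 → x = 4.0000, y = 4.0000

(4.0000, 4.0000)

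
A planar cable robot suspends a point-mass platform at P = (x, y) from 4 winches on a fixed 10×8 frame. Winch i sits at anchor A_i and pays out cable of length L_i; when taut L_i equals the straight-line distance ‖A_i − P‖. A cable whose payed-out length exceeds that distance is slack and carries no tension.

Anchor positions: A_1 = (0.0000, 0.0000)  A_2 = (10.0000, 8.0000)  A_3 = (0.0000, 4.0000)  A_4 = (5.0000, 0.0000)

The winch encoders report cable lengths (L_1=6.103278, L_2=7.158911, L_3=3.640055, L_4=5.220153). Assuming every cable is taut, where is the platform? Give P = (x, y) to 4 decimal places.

each cable: (A_i−P)·(A_i−P) = L_i²; let c_i = ‖A_i‖²−L_i²
c_1 = 0.0000+0.0000−37.2500 = -37.2500
row 1: -20.0000x − 16.0000y = -150.0000  (c_2=112.7500)
row 2: 0.0000x − 8.0000y = -40.0000  (c_3=2.7500)
row 3: -10.0000x + 0.0000y = -35.0000  (c_4=-2.2500)
Cramer on rows 1–2 → x = 3.5000, y = 5.0000
check cable 4: ‖A_4−P‖² = 27.2500 ≈ L_4² = 27.2500 ✓

(3.5000, 5.0000)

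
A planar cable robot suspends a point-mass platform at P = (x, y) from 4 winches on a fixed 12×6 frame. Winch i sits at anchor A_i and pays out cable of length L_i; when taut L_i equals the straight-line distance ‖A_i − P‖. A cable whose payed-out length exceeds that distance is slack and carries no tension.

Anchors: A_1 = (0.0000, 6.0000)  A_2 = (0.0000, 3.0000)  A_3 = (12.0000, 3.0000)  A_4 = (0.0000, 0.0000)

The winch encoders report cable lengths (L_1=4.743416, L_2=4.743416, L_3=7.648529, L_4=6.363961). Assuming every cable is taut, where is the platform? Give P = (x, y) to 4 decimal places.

circle eqns → linear via eq_j − eq_1; set q_j = A_j·A_j − L_j²
q_1 = 0.0000+36.0000−22.5000 = 13.5000
0.0000·x + 6.0000·y = q_1−q_2 = 27.0000
-24.0000·x + 6.0000·y = q_1−q_3 = -81.0000
0.0000·x + 12.0000·y = q_1−q_4 = 54.0000
solve first two rows → x=4.5000, y=4.5000
check cable 4: ‖A_4−P‖² = 40.5000 ≈ L_4² = 40.5000 ✓

(4.5000, 4.5000)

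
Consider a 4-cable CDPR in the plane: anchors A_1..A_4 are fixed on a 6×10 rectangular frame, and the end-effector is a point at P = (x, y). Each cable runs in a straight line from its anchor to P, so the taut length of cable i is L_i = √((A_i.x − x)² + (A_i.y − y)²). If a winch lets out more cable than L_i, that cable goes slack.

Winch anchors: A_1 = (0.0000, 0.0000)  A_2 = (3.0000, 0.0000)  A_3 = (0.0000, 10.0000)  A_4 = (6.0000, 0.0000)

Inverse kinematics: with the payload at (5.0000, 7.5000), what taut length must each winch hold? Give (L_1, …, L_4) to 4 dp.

cable 1: Δx=-5.0000, Δy=-7.5000; L_1 = √(Δx²+Δy²) = 9.0139
cable 2: Δx=-2.0000, Δy=-7.5000; L_2 = √(Δx²+Δy²) = 7.7621
cable 3: Δx=-5.0000, Δy=2.5000; L_3 = √(Δx²+Δy²) = 5.5902
cable 4: Δx=1.0000, Δy=-7.5000; L_4 = √(Δx²+Δy²) = 7.5664

(9.0139, 7.7621, 5.5902, 7.5664)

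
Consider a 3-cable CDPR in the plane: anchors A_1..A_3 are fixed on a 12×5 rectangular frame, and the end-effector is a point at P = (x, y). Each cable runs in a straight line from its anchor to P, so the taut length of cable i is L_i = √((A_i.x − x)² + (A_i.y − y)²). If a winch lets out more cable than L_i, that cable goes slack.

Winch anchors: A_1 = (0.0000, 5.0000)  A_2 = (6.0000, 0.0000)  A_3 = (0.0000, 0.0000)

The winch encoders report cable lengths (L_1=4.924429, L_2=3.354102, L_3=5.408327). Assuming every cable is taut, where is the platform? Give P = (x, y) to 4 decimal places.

circle eqns → linear via eq_j − eq_1; set k_j = A_j·A_j − L_j²
k_1 = 0.0000+25.0000−24.2500 = 0.7500
-12.0000·x + 10.0000·y = k_1−k_2 = -24.0000
0.0000·x + 10.0000·y = k_1−k_3 = 30.0000
solve first two rows → x=4.5000, y=3.0000

(4.5000, 3.0000)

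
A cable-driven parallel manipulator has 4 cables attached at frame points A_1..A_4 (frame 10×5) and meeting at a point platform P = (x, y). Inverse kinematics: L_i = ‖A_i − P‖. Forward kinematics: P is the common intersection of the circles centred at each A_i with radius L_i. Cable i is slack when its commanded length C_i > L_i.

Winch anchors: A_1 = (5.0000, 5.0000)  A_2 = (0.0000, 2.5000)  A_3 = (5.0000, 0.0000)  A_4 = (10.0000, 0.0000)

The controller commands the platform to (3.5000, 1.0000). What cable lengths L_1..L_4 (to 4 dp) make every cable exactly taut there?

(4.2720, 3.8079, 1.8028, 6.5765)

cable 1: Δx=1.5000, Δy=4.0000; L_1 = √(Δx²+Δy²) = 4.2720
cable 2: Δx=-3.5000, Δy=1.5000; L_2 = √(Δx²+Δy²) = 3.8079
cable 3: Δx=1.5000, Δy=-1.0000; L_3 = √(Δx²+Δy²) = 1.8028
cable 4: Δx=6.5000, Δy=-1.0000; L_4 = √(Δx²+Δy²) = 6.5765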